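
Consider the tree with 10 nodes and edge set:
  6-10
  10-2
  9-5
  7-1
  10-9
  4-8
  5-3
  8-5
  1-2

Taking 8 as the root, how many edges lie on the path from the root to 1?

8 – 5 – 9 – 10 – 2 – 1 — 5 edges.

5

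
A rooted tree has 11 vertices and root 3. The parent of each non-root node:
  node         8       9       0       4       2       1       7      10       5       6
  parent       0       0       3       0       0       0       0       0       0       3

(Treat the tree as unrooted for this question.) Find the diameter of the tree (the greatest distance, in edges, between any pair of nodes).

3

A longest path is 6–3–0–1, with 3 edges.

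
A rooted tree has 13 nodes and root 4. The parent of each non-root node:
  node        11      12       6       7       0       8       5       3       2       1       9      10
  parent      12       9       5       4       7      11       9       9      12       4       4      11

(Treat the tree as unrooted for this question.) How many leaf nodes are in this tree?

7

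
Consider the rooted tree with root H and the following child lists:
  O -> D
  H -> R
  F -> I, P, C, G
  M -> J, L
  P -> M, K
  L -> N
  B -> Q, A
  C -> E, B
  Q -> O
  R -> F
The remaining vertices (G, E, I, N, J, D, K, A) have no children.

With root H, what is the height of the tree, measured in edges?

7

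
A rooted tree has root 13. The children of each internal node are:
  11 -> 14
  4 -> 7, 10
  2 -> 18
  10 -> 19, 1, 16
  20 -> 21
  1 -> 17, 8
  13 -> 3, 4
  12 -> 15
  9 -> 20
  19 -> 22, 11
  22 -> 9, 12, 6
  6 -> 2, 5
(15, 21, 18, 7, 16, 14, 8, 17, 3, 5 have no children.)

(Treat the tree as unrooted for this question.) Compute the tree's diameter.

A longest path is 18 – 2 – 6 – 22 – 19 – 10 – 4 – 13 – 3, with 8 edges.

8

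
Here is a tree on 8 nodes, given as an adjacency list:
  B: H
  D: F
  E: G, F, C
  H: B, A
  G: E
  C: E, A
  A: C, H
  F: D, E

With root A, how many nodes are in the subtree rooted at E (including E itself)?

4

The subtree rooted at E contains: E, F, G, D — 4 nodes.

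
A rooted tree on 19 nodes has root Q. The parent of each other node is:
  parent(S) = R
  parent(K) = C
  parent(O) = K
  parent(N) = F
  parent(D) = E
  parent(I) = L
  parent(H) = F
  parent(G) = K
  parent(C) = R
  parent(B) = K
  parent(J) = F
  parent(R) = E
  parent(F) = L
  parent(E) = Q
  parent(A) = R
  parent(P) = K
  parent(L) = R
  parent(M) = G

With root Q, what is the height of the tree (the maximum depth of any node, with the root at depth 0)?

M sits deepest: Q–E–R–C–K–G–M — 6 edges from the root.

6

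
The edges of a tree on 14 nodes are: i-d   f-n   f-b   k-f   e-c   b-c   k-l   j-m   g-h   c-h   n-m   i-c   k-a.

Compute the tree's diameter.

7

A longest path is j–m–n–f–b–c–i–d, with 7 edges.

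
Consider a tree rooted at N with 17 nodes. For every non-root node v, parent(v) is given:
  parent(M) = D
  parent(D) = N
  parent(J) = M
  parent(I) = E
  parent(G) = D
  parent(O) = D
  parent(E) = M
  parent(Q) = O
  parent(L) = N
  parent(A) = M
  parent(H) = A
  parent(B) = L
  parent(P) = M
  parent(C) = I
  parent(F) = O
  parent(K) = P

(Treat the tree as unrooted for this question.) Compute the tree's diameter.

7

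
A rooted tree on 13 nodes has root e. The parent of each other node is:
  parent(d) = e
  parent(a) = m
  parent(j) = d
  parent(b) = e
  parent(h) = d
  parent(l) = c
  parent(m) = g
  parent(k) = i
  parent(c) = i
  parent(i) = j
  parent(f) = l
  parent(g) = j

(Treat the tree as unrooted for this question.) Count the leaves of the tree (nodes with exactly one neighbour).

The leaves are a, b, f, h, k.
That is 5 leaves.

5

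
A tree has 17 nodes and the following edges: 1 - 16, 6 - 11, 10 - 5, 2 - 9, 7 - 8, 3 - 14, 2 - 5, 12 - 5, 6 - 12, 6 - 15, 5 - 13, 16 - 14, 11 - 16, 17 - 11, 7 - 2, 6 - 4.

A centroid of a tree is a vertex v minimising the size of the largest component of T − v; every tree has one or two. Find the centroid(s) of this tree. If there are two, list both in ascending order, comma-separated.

6

If 6 is removed the pieces have sizes 8, 6, 1, 1, all ≤ ⌊17/2⌋ = 8.
No neighbour of 6 does as well, so 6 is the unique centroid.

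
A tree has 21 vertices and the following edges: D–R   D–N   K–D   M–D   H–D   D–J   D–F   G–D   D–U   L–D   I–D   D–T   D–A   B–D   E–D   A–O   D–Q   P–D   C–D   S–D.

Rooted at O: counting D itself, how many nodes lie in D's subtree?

D's subtree: {D, F, U, Q, M, S, T, I, P, R, J, E, K, B, C, G, N, L, H}, size 19.

19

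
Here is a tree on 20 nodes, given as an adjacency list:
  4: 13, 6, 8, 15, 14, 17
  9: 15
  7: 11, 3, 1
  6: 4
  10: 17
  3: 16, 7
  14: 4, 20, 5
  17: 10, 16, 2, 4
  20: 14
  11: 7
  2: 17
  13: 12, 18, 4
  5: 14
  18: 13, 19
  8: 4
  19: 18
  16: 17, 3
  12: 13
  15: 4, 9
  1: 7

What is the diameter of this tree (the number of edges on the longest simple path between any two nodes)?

8

Starting from 1, a farthest node is 19 at distance 8.
One longest path: 1 – 7 – 3 – 16 – 17 – 4 – 13 – 18 – 19.
So the diameter is 8.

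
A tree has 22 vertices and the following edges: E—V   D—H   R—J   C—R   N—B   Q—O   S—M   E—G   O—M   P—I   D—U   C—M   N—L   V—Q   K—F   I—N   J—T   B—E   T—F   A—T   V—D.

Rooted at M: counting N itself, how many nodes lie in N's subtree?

4

The subtree rooted at N contains: N, L, I, P — 4 nodes.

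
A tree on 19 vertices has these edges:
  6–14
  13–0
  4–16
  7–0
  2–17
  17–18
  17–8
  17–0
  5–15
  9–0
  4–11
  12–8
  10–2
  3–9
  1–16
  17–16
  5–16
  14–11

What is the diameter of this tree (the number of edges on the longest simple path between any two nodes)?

A longest path is 3 – 9 – 0 – 17 – 16 – 4 – 11 – 14 – 6, with 8 edges.

8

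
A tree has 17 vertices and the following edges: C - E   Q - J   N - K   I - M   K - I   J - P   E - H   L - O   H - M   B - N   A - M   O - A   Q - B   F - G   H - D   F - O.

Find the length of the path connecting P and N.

4

Walking from P: P - J - Q - B - N. Length 4.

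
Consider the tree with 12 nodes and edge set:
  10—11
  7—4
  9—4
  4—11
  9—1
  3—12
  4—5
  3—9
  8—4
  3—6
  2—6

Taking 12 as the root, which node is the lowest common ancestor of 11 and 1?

Ancestors of 11 (toward the root): 11, 4, 9, 3, 12.
Ancestors of 1: 1, 9, 3, 12.
The deepest node appearing in both lists is 9.

9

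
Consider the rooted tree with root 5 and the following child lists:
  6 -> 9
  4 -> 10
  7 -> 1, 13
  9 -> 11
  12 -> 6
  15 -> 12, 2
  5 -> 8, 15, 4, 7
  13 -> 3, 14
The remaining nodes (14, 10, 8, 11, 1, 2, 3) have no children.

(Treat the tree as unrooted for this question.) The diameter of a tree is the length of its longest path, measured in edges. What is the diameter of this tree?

8

A longest path is 14-13-7-5-15-12-6-9-11, with 8 edges.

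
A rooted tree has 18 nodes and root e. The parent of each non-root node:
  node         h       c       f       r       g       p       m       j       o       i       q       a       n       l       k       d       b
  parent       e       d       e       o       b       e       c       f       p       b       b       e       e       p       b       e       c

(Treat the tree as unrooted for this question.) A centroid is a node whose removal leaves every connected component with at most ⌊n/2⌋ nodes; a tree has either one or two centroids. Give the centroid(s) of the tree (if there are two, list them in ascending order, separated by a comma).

e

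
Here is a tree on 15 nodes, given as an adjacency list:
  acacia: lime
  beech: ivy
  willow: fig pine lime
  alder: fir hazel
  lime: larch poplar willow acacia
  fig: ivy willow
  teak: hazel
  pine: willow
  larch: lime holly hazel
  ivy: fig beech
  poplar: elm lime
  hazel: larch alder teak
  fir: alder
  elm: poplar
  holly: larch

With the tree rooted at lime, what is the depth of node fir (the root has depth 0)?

Path from lime to fir: lime → larch → hazel → alder → fir, which has 4 edges.

4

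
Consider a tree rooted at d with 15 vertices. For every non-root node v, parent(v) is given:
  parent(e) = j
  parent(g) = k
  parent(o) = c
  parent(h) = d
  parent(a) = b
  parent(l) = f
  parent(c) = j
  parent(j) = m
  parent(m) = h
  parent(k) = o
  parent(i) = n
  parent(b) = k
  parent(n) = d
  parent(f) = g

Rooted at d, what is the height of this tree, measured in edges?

The longest root-to-leaf path is d-h-m-j-c-o-k-g-f-l (9 edges).

9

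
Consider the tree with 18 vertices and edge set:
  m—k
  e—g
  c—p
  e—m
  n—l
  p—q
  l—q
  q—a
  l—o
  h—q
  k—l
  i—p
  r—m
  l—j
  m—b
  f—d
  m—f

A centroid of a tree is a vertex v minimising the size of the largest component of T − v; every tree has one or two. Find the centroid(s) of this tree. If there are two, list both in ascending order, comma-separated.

If l is removed the pieces have sizes 8, 6, 1, 1, 1, all ≤ ⌊18/2⌋ = 9.
Every other node leaves some component of size > 9, so the centroid is unique.

l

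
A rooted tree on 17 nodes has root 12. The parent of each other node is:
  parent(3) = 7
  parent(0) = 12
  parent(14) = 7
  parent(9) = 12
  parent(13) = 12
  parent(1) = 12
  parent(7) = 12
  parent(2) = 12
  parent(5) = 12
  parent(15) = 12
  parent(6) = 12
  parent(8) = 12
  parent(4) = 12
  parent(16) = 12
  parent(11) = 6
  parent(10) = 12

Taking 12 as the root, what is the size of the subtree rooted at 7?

7's subtree: {7, 14, 3}, size 3.

3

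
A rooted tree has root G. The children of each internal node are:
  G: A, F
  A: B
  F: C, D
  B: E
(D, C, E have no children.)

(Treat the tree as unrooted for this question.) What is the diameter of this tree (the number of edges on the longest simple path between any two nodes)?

A longest path is C-F-G-A-B-E, with 5 edges.

5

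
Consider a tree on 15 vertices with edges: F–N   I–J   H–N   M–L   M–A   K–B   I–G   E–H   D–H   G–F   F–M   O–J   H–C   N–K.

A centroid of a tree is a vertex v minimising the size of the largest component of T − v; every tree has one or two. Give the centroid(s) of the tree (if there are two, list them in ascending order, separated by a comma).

Delete F: the remaining components have sizes 7, 4, 3. Max 7 ≤ 7, so F is a centroid.
Every other node leaves some component of size > 7, so the centroid is unique.

F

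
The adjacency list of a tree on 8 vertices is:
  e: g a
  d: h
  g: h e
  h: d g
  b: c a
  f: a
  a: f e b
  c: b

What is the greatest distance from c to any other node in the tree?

6

Distances from c peak at 6, attained at d.
c–b–a–e–g–h–d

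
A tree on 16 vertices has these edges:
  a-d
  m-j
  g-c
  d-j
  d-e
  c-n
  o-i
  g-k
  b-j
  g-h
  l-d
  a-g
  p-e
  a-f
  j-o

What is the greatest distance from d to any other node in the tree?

4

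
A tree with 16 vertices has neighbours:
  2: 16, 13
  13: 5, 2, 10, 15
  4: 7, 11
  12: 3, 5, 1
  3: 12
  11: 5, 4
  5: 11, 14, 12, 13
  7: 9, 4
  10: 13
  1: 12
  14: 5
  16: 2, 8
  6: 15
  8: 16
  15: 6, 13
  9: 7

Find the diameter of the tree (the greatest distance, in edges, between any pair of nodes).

8

BFS from 8 reaches 9 last, at distance 8; BFS from 9 confirms no node is farther.
Path: 8 – 16 – 2 – 13 – 5 – 11 – 4 – 7 – 9.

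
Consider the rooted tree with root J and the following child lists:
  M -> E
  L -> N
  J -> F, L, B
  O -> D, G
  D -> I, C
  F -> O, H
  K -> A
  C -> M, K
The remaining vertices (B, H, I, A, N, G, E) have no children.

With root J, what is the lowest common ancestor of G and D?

Path G→root: G O F J; path D→root: D O F J.
First common node: O.

O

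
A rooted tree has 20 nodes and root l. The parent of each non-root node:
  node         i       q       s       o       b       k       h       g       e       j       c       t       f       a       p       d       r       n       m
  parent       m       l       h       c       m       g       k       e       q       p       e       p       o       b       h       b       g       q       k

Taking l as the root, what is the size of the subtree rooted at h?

5

Descendants of h (including itself): h, s, p, j, t. That's 5.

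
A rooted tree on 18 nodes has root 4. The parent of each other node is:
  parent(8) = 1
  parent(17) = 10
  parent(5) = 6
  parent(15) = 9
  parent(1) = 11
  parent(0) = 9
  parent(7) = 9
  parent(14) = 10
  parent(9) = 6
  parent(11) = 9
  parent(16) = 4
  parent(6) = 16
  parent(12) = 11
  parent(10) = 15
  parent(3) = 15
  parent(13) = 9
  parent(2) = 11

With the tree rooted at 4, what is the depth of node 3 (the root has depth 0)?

5

Path from 4 to 3: 4 – 16 – 6 – 9 – 15 – 3, which has 5 edges.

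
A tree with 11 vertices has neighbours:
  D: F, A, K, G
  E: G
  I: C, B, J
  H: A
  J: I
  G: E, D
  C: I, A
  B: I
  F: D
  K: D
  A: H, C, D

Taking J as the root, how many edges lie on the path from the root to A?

3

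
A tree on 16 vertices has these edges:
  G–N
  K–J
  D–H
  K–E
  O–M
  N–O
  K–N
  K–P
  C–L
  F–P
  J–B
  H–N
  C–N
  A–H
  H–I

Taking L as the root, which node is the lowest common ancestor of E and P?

Path E→root: E K N C L; path P→root: P K N C L.
First common node: K.

K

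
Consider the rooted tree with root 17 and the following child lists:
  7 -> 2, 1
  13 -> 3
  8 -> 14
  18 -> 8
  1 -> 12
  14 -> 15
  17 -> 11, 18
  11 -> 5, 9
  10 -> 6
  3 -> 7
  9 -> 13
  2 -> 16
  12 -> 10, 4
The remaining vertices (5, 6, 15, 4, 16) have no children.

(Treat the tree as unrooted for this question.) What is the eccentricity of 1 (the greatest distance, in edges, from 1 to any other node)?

10

The node farthest from 1 is 15, via 1-7-3-13-9-11-17-18-8-14-15 — 10 edges.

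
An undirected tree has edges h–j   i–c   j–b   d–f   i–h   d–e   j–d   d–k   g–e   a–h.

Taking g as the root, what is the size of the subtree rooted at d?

The subtree rooted at d contains: d, j, k, f, h, b, i, a, c — 9 nodes.

9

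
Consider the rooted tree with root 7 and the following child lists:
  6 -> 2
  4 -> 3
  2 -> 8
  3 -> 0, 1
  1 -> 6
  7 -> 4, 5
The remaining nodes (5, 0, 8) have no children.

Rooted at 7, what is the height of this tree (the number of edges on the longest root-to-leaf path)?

6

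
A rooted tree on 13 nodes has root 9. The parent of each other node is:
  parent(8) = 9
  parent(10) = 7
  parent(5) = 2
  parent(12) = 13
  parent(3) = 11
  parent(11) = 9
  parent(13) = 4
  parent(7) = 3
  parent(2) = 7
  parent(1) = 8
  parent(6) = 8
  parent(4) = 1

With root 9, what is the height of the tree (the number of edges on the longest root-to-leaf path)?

A deepest node is 5, reached by 9 → 11 → 3 → 7 → 2 → 5.
That path has 5 edges, so the height is 5.

5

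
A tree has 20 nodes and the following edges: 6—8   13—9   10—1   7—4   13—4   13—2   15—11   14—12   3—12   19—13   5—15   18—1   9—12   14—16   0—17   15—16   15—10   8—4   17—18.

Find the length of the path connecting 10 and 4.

10 - 15 - 16 - 14 - 12 - 9 - 13 - 4: 7 edges.

7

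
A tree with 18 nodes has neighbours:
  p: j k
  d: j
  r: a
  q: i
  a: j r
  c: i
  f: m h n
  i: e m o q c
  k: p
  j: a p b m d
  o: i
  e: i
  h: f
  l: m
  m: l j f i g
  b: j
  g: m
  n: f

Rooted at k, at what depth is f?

Climbing from f to the root: f – m – j – p – k. That's 4 steps.

4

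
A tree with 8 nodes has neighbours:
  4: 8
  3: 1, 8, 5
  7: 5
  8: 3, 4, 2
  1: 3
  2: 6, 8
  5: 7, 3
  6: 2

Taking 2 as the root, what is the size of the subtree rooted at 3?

Descendants of 3 (including itself): 3, 5, 1, 7. That's 4.

4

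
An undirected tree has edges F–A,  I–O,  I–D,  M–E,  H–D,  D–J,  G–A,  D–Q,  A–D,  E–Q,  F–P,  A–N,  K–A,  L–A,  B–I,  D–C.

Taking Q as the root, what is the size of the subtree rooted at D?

14

Descendants of D (including itself): D, I, A, J, H, C, O, B, F, L, N, K, G, P. That's 14.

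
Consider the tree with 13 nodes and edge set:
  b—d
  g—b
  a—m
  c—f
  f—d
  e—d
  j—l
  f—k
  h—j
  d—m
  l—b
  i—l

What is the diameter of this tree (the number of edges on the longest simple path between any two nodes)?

6

BFS from h reaches a last, at distance 6; BFS from a confirms no node is farther.
Path: h – j – l – b – d – m – a.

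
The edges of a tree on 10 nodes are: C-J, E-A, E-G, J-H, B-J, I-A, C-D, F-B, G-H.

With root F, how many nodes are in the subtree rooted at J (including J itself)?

8

J's subtree: {J, H, C, G, D, E, A, I}, size 8.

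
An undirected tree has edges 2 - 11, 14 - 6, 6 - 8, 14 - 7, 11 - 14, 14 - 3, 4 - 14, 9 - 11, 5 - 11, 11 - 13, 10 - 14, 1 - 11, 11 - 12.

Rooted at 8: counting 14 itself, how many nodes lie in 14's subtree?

12

Descendants of 14 (including itself): 14, 11, 4, 3, 10, 7, 12, 2, 13, 5, 1, 9. That's 12.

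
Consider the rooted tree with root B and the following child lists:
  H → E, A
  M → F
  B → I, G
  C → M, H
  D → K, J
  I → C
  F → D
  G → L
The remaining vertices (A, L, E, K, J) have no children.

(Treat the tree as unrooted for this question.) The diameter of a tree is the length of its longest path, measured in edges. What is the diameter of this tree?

8

Starting from L, a farthest node is K at distance 8.
One longest path: L-G-B-I-C-M-F-D-K.
So the diameter is 8.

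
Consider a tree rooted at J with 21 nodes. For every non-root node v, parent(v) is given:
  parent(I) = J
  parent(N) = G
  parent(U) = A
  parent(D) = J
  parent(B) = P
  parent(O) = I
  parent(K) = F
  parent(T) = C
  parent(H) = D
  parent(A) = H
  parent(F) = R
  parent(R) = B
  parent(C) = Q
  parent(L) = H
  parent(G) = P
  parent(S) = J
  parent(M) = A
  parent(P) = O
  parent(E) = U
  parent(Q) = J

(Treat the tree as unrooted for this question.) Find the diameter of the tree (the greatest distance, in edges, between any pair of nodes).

BFS from K reaches E last, at distance 12; BFS from E confirms no node is farther.
Path: K – F – R – B – P – O – I – J – D – H – A – U – E.

12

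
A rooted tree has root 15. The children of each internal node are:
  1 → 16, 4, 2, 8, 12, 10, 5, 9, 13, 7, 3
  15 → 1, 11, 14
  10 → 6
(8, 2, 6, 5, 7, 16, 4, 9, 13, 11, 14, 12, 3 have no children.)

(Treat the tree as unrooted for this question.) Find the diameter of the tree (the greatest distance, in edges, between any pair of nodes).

A longest path is 11-15-1-10-6, with 4 edges.

4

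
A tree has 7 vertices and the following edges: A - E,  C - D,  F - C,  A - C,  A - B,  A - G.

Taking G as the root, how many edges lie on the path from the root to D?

3

Path from G to D: G → A → C → D, which has 3 edges.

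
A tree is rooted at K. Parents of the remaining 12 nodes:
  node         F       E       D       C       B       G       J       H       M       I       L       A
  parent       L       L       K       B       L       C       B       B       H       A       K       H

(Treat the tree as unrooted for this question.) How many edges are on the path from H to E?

3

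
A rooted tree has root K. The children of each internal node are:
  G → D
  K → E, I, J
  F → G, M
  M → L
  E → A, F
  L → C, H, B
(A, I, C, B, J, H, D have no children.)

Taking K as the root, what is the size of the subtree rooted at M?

5

Descendants of M (including itself): M, L, H, C, B. That's 5.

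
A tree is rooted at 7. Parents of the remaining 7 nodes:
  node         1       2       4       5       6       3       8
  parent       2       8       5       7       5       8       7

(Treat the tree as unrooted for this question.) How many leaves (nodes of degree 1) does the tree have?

4

The leaves are 1, 3, 4, 6.
That is 4 leaves.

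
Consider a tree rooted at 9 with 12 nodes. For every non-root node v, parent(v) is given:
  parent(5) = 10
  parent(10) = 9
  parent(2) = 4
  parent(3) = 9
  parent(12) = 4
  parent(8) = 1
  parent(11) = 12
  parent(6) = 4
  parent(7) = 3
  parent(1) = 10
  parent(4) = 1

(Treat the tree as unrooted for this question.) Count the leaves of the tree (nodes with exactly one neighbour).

6

The leaves are 2, 5, 6, 7, 8, 11.
That is 6 leaves.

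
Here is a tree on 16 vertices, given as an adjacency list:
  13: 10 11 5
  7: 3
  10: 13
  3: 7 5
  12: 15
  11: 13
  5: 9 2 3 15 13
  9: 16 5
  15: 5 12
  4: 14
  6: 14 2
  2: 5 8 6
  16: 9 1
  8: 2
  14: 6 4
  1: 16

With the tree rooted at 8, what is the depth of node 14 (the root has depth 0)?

Climbing from 14 to the root: 14–6–2–8. That's 3 steps.

3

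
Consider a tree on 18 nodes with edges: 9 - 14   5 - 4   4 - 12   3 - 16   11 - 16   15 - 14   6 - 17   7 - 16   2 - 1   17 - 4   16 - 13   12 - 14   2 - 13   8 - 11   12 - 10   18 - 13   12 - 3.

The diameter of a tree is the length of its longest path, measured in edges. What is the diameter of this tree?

Starting from 6, a farthest node is 1 at distance 8.
One longest path: 6–17–4–12–3–16–13–2–1.
So the diameter is 8.

8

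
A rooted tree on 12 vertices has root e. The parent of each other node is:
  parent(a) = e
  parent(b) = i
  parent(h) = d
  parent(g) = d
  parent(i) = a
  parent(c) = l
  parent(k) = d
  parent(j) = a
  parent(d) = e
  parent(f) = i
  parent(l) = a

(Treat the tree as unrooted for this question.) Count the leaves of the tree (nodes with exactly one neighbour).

7

Exactly 7 nodes have a single neighbour: b, c, f, g, h, j, k.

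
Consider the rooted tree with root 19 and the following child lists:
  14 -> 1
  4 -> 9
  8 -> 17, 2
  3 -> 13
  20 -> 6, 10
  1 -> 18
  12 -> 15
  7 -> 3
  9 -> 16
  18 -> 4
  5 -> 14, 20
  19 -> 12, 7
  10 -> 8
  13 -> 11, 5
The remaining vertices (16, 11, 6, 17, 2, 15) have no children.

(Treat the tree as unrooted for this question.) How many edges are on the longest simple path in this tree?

12

Starting from 16, a farthest node is 15 at distance 12.
One longest path: 16 – 9 – 4 – 18 – 1 – 14 – 5 – 13 – 3 – 7 – 19 – 12 – 15.
So the diameter is 12.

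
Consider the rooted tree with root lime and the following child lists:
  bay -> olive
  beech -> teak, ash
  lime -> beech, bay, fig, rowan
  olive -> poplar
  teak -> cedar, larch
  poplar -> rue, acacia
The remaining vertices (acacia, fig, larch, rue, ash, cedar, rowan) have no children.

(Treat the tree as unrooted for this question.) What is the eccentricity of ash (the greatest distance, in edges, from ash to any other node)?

The node farthest from ash is rue (acacia also at distance 6), via ash–beech–lime–bay–olive–poplar–rue — 6 edges.

6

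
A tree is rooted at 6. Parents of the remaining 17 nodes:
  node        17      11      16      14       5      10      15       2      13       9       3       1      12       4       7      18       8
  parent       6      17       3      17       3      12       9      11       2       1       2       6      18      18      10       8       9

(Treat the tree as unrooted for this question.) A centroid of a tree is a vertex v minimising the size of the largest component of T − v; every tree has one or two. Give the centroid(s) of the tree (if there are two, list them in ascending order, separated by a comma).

1, 6

If 1 is removed the pieces have sizes 9, 8, all ≤ ⌊18/2⌋ = 9.
Its neighbour 6 also leaves a largest component of size 9, so both are centroids.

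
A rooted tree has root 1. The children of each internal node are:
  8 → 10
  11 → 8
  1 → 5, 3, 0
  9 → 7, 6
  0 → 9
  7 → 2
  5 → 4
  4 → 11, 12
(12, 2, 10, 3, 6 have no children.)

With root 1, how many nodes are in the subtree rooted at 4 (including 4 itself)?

5

4's subtree: {4, 12, 11, 8, 10}, size 5.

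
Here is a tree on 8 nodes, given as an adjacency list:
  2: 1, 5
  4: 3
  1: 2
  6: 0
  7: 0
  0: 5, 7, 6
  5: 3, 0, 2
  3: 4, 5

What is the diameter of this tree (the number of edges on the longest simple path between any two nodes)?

A longest path is 4 – 3 – 5 – 0 – 7, with 4 edges.

4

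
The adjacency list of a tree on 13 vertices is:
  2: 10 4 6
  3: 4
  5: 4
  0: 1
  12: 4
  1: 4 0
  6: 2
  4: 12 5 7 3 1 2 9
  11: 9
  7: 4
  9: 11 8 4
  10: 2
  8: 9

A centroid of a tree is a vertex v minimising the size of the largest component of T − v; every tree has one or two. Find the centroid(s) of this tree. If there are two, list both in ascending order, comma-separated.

Delete 4: the remaining components have sizes 3, 3, 2, 1, 1, 1, 1. Max 3 ≤ 6, so 4 is a centroid.
No neighbour of 4 does as well, so 4 is the unique centroid.

4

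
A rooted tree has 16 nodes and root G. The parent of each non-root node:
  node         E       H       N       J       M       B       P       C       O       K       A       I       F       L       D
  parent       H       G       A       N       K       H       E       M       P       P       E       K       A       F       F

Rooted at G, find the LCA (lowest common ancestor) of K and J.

K's ancestor chain is K, P, E, H, G and J's is J, N, A, E, H, G; they first meet at E.

E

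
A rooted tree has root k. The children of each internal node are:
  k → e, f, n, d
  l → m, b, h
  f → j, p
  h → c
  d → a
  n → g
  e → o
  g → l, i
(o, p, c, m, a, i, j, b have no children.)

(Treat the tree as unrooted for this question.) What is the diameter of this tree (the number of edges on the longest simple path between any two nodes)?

7

Starting from c, a farthest node is p at distance 7.
One longest path: c - h - l - g - n - k - f - p.
So the diameter is 7.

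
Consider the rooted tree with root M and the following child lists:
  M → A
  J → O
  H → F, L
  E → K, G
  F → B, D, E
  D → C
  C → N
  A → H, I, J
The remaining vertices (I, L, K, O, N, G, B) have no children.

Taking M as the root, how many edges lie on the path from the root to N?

6

M–A–H–F–D–C–N — 6 edges.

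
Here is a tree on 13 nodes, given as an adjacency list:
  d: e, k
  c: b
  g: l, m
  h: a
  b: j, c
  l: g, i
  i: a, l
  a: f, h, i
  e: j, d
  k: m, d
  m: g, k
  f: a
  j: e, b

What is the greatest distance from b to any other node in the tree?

A farthest node from b is f (h also at distance 10).
The path b – j – e – d – k – m – g – l – i – a – f has 10 edges.

10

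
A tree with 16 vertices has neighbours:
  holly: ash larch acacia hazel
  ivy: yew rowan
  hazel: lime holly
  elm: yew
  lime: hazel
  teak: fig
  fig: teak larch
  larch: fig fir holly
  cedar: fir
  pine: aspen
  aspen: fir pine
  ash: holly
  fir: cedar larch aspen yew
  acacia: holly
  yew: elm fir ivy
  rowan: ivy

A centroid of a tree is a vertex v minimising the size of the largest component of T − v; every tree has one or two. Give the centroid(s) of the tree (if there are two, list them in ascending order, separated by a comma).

If larch is removed the pieces have sizes 8, 5, 2, all ≤ ⌊16/2⌋ = 8.
fir is adjacent to larch and is also a centroid (the largest component after removing it is likewise 8).

fir, larch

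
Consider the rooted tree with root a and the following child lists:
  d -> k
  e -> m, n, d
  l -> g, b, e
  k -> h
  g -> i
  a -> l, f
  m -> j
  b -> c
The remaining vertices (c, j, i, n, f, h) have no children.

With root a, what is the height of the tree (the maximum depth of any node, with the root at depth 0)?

5

h sits deepest: a–l–e–d–k–h — 5 edges from the root.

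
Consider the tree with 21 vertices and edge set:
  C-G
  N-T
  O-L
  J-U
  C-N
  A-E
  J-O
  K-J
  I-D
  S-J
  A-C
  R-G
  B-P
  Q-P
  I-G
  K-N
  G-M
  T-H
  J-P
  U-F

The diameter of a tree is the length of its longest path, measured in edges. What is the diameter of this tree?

8

A longest path is F–U–J–K–N–C–G–I–D, with 8 edges.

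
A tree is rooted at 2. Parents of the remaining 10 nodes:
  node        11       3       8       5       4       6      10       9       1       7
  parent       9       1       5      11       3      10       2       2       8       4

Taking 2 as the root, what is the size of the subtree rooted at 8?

The subtree rooted at 8 contains: 8, 1, 3, 4, 7 — 5 nodes.

5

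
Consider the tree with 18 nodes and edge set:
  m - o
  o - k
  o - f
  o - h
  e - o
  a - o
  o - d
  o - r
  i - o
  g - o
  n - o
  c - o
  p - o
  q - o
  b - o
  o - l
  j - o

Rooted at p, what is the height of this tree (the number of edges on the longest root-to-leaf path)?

2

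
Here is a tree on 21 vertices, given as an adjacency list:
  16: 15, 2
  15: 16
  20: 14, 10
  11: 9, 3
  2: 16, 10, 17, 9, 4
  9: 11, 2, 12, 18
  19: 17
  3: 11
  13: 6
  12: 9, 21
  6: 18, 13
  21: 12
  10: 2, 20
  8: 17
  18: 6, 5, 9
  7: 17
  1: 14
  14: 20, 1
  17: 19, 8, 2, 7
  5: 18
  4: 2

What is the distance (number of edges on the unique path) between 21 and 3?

4

The path is 21 - 12 - 9 - 11 - 3, which has 4 edges.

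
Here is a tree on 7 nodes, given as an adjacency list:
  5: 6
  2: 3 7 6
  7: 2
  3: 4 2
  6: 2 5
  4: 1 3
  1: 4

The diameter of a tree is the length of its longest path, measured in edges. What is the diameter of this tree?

Starting from 1, a farthest node is 5 at distance 5.
One longest path: 1 – 4 – 3 – 2 – 6 – 5.
So the diameter is 5.

5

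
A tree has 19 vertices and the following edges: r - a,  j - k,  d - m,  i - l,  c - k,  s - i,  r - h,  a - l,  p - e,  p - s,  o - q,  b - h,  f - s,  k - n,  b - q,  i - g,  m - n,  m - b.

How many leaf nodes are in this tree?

7

Degree-1 nodes: c, d, e, f, g, j, o — 7 of them.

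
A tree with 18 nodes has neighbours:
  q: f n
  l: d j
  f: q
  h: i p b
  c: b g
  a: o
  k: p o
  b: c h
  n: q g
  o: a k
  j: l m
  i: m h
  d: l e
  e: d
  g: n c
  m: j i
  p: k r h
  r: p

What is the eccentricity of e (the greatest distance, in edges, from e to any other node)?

The node farthest from e is f, via e – d – l – j – m – i – h – b – c – g – n – q – f — 12 edges.

12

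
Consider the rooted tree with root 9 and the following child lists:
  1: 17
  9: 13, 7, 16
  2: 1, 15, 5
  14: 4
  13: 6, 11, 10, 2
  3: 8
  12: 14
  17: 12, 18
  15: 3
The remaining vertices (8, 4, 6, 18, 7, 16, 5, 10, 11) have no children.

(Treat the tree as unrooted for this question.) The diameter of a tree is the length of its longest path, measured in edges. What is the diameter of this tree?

BFS from 4 reaches 7 last, at distance 8; BFS from 7 confirms no node is farther.
Path: 4–14–12–17–1–2–13–9–7.

8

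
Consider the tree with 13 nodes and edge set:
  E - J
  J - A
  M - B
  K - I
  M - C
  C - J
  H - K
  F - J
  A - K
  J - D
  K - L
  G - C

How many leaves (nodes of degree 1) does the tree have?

8

Exactly 8 nodes have a single neighbour: B, D, E, F, G, H, I, L.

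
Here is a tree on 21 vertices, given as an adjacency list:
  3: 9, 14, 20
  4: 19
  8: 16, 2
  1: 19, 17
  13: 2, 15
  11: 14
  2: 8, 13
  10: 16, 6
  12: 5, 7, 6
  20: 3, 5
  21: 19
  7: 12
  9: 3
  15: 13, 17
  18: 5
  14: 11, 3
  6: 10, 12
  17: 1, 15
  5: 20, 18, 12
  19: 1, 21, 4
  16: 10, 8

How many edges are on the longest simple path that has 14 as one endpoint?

15

The node farthest from 14 is 21 (4 also at distance 15), via 14-3-20-5-12-6-10-16-8-2-13-15-17-1-19-21 — 15 edges.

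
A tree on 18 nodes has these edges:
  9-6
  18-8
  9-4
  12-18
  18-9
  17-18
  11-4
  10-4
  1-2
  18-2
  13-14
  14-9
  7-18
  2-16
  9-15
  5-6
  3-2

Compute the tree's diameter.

A longest path is 3–2–18–9–4–11, with 5 edges.

5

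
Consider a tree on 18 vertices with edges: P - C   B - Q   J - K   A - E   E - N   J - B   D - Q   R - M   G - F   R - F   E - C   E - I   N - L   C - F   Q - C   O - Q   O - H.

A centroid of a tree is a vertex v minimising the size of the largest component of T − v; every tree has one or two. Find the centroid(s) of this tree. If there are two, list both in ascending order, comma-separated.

C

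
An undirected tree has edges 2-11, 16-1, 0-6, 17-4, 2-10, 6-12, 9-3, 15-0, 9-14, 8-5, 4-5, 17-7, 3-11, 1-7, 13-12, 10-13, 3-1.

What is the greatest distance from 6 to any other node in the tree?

Distances from 6 peak at 12, attained at 8.
6 – 12 – 13 – 10 – 2 – 11 – 3 – 1 – 7 – 17 – 4 – 5 – 8

12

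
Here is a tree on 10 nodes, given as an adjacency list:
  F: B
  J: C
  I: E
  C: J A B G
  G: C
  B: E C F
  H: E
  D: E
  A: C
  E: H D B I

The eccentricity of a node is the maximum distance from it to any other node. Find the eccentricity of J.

4

The node farthest from J is D (I, H also at distance 4), via J – C – B – E – D — 4 edges.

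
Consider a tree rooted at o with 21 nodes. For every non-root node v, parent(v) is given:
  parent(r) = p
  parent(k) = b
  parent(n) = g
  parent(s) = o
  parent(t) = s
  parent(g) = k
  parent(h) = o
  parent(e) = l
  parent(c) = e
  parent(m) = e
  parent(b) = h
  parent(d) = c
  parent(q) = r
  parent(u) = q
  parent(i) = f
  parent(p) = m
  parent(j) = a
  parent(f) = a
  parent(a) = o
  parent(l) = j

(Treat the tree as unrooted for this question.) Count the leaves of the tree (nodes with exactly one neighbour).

5

Exactly 5 nodes have a single neighbour: d, i, n, t, u.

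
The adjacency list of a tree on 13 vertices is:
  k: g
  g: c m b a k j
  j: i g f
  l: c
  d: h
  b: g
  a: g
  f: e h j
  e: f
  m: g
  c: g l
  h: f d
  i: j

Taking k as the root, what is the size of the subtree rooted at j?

Descendants of j (including itself): j, f, i, h, e, d. That's 6.

6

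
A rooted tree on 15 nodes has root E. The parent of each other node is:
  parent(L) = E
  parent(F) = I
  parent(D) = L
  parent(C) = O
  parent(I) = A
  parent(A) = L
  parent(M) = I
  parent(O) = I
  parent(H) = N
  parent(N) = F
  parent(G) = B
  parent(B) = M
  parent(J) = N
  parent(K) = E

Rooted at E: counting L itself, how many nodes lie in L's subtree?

13

Descendants of L (including itself): L, A, D, I, M, O, F, B, C, N, G, H, J. That's 13.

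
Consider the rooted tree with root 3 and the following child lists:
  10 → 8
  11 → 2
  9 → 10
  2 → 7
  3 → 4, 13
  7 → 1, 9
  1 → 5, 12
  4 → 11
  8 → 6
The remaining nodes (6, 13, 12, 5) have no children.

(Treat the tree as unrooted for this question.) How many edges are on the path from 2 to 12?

The path is 2 – 7 – 1 – 12, which has 3 edges.

3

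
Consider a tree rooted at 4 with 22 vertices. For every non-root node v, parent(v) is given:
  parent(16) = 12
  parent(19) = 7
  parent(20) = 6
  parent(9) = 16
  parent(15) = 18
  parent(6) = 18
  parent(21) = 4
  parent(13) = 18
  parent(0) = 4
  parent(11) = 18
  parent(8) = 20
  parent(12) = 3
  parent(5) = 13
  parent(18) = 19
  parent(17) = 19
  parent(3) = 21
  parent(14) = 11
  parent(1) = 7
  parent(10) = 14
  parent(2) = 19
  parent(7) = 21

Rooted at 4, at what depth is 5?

6

Path from 4 to 5: 4 → 21 → 7 → 19 → 18 → 13 → 5, which has 6 edges.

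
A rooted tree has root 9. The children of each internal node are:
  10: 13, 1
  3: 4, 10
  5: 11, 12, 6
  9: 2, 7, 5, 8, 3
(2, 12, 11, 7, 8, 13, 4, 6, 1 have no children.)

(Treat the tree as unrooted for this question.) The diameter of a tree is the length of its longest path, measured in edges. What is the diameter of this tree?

5

BFS from 1 reaches 11 last, at distance 5; BFS from 11 confirms no node is farther.
Path: 1–10–3–9–5–11.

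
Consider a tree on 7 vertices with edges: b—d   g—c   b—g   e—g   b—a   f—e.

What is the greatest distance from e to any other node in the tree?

A farthest node from e is a (d also at distance 3).
The path e-g-b-a has 3 edges.

3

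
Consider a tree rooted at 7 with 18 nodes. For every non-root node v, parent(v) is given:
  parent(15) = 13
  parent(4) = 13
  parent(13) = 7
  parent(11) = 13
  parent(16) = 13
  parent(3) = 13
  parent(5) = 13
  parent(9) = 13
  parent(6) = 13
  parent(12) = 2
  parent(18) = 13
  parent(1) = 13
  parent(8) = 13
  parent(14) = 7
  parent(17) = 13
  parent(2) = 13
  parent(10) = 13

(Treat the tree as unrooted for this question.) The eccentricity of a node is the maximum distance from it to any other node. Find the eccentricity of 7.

3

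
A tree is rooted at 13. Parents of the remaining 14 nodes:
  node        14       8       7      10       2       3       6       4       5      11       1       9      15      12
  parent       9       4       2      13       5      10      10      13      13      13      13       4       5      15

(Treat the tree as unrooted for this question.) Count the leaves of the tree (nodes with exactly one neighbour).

Degree-1 nodes: 1, 3, 6, 7, 8, 11, 12, 14 — 8 of them.

8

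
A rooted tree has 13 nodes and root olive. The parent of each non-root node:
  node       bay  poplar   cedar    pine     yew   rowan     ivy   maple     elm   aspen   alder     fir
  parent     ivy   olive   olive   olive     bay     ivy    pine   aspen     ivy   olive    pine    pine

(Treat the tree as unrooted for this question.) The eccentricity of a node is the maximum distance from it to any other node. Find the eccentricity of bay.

5

Distances from bay peak at 5, attained at maple.
bay – ivy – pine – olive – aspen – maple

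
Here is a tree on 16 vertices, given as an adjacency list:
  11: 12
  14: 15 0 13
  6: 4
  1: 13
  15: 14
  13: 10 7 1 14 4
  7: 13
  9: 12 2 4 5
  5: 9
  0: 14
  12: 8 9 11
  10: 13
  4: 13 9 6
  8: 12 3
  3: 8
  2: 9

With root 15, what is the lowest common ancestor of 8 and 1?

13

Path 8→root: 8 12 9 4 13 14 15; path 1→root: 1 13 14 15.
First common node: 13.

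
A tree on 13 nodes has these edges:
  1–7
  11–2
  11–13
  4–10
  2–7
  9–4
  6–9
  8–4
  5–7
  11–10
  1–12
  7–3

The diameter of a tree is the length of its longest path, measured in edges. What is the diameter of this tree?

BFS from 6 reaches 12 last, at distance 8; BFS from 12 confirms no node is farther.
Path: 6-9-4-10-11-2-7-1-12.

8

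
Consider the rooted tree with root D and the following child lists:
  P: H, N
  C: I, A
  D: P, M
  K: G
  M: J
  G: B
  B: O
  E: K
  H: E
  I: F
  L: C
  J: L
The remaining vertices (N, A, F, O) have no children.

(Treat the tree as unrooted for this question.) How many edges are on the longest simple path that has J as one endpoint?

9

Distances from J peak at 9, attained at O.
J – M – D – P – H – E – K – G – B – O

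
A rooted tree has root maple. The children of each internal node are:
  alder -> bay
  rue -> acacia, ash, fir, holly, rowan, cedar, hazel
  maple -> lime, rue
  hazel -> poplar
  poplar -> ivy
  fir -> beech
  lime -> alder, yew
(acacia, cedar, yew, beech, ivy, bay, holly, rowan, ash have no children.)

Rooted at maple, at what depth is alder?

Path from maple to alder: maple–lime–alder, which has 2 edges.

2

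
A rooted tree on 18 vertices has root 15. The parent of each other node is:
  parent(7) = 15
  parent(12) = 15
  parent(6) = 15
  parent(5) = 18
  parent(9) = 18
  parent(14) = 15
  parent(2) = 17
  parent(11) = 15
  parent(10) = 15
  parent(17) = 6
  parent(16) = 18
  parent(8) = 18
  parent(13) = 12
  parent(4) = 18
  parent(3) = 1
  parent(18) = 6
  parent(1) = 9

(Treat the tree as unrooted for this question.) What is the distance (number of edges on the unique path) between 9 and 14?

4

Walking from 9: 9–18–6–15–14. Length 4.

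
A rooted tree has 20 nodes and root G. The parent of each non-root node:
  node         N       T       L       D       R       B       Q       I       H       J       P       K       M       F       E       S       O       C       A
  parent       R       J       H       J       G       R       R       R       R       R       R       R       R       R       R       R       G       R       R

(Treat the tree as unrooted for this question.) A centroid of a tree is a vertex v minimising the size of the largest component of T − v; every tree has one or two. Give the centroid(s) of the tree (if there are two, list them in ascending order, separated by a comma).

R

If R is removed the pieces have sizes 3, 2, 2, 1, 1, 1, 1, 1, 1, 1, 1, 1, 1, 1, 1, all ≤ ⌊20/2⌋ = 10.
No neighbour of R does as well, so R is the unique centroid.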